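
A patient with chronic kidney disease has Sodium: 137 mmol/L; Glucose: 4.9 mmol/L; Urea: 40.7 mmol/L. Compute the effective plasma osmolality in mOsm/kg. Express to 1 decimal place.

278.9 mOsm/kg

Effective osmolality excludes urea (freely permeant across cell membranes):
2·Na + glucose
= 2·137 + 4.9
= 274 + 4.9
= 278.9 mOsm/kg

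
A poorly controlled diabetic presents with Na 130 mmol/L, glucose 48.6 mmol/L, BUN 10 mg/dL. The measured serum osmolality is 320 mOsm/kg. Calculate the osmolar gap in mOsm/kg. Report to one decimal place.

Calculated osmolality = 2·Na + glucose + BUN/2.8
= 2·130 + 48.6 + 10/2.8
= 260 + 48.60 + 3.57
= 312.17 mOsm/kg ≈ 312.2 mOsm/kg
Osmolar gap = measured − calculated = 320 − 312.2 = 7.8 mOsm/kg

7.8 mOsm/kg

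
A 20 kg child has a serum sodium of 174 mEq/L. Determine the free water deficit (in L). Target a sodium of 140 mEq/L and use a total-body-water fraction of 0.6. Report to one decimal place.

TBW = 0.6 · 20 = 12 L
Free water deficit = TBW · (Na/140 − 1)
= 12 · (174/140 − 1)
= 12 · 0.2429
= 2.91 L

2.9 L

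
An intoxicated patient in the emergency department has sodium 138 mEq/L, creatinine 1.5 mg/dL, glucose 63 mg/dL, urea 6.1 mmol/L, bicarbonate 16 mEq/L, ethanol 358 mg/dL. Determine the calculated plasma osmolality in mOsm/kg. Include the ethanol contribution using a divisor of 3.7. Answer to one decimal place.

382.4 mOsm/kg

Calculated osmolality = 2·Na + glucose/18 + urea + ethanol/3.7
= 2·138 + 63/18 + 6.1 + 358/3.7
= 276 + 3.50 + 6.10 + 96.76
= 382.36 mOsm/kg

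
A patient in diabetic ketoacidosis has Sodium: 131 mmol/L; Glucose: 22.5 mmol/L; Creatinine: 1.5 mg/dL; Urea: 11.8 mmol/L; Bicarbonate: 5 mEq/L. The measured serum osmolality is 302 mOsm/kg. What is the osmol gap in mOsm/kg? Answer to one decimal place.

5.7 mOsm/kg

Calculated osmolality = 2·Na + glucose + urea
= 2·131 + 22.5 + 11.8
= 262 + 22.50 + 11.80
= 296.3 mOsm/kg ≈ 296.3 mOsm/kg
Osmolar gap = measured − calculated = 302 − 296.3 = 5.7 mOsm/kg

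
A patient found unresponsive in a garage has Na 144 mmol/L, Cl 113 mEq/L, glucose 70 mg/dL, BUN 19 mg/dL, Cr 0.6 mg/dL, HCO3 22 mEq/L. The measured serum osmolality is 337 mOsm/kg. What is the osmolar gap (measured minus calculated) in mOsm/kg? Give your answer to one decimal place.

Calculated osmolality = 2·Na + glucose/18 + BUN/2.8
= 2·144 + 70/18 + 19/2.8
= 288 + 3.89 + 6.79
= 298.68 mOsm/kg ≈ 298.7 mOsm/kg
Osmolar gap = measured − calculated = 337 − 298.7 = 38.3 mOsm/kg

38.3 mOsm/kg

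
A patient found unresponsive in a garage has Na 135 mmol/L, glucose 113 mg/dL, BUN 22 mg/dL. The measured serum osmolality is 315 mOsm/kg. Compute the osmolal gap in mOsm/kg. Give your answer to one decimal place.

Calculated osmolality = 2·Na + glucose/18 + BUN/2.8
= 2·135 + 113/18 + 22/2.8
= 270 + 6.28 + 7.86
= 284.14 mOsm/kg ≈ 284.1 mOsm/kg
Osmolar gap = measured − calculated = 315 − 284.1 = 30.9 mOsm/kg

30.9 mOsm/kg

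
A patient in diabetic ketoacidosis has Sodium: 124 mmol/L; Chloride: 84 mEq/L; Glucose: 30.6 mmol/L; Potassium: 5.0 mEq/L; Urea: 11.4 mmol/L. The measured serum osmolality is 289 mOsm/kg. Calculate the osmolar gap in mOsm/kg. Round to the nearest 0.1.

Calculated osmolality = 2·Na + glucose + urea
= 2·124 + 30.6 + 11.4
= 248 + 30.60 + 11.40
= 290 mOsm/kg ≈ 290.0 mOsm/kg
Osmolar gap = measured − calculated = 289 − 290.0 = -1.0 mOsm/kg

-1.0 mOsm/kg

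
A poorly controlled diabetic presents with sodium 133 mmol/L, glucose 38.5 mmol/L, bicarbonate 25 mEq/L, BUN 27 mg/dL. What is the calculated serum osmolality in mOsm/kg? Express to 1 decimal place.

314.1 mOsm/kg

Calculated osmolality = 2·Na + glucose + BUN/2.8
= 2·133 + 38.5 + 27/2.8
= 266 + 38.50 + 9.64
= 314.14 mOsm/kg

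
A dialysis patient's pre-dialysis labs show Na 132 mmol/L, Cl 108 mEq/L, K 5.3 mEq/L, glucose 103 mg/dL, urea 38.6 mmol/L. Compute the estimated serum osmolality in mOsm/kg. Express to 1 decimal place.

308.3 mOsm/kg

Calculated osmolality = 2·Na + glucose/18 + urea
= 2·132 + 103/18 + 38.6
= 264 + 5.72 + 38.60
= 308.32 mOsm/kg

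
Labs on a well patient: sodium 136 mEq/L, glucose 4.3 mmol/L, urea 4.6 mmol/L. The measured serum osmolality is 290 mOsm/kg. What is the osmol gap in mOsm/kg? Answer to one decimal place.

9.1 mOsm/kg

Calculated osmolality = 2·Na + glucose + urea
= 2·136 + 4.3 + 4.6
= 272 + 4.30 + 4.60
= 280.9 mOsm/kg ≈ 280.9 mOsm/kg
Osmolar gap = measured − calculated = 290 − 280.9 = 9.1 mOsm/kg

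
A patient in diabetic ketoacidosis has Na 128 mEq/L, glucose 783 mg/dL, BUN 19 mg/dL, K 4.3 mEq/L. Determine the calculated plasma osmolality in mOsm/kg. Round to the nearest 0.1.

306.3 mOsm/kg

Calculated osmolality = 2·Na + glucose/18 + BUN/2.8
= 2·128 + 783/18 + 19/2.8
= 256 + 43.50 + 6.79
= 306.29 mOsm/kg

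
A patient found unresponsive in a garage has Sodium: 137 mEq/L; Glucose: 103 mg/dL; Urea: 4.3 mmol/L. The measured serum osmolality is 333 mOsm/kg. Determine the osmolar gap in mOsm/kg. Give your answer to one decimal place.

49.0 mOsm/kg

Calculated osmolality = 2·Na + glucose/18 + urea
= 2·137 + 103/18 + 4.3
= 274 + 5.72 + 4.30
= 284.02 mOsm/kg ≈ 284.0 mOsm/kg
Osmolar gap = measured − calculated = 333 − 284.0 = 49.0 mOsm/kg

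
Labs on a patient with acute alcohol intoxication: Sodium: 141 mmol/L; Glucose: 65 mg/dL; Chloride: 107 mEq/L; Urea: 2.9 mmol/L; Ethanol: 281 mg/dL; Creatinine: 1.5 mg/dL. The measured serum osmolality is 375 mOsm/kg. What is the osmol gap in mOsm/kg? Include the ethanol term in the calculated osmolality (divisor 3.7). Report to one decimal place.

10.5 mOsm/kg

Calculated osmolality = 2·Na + glucose/18 + urea + ethanol/3.7
= 2·141 + 65/18 + 2.9 + 281/3.7
= 282 + 3.61 + 2.90 + 75.95
= 364.46 mOsm/kg ≈ 364.5 mOsm/kg
Osmolar gap = measured − calculated = 375 − 364.5 = 10.5 mOsm/kg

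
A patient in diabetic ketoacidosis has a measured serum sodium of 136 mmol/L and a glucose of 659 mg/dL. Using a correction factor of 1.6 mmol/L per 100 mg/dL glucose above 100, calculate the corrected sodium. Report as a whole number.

Corrected Na = measured Na + 1.6 · (glucose − 100)/100
= 136 + 1.6 · (659 − 100)/100
= 136 + 8.9
= 144.9 mmol/L

145 mmol/L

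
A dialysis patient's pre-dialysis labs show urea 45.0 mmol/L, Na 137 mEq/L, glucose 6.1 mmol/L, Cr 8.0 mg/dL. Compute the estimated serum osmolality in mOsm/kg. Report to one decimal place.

Calculated osmolality = 2·Na + glucose + urea
= 2·137 + 6.1 + 45
= 274 + 6.10 + 45
= 325.1 mOsm/kg

325.1 mOsm/kg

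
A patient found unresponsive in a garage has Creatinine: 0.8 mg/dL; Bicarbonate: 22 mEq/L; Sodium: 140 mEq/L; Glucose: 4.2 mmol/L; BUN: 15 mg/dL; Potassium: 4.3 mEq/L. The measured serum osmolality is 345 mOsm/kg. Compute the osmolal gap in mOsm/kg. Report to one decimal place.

Calculated osmolality = 2·Na + glucose + BUN/2.8
= 2·140 + 4.2 + 15/2.8
= 280 + 4.20 + 5.36
= 289.56 mOsm/kg ≈ 289.6 mOsm/kg
Osmolar gap = measured − calculated = 345 − 289.6 = 55.4 mOsm/kg

55.4 mOsm/kg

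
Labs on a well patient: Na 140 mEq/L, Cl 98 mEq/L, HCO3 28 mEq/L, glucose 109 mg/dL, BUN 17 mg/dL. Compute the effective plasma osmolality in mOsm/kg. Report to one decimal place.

286.1 mOsm/kg

Effective osmolality excludes urea (freely permeant across cell membranes):
2·Na + glucose/18
= 2·140 + 109/18
= 280 + 6.06
= 286.06 mOsm/kg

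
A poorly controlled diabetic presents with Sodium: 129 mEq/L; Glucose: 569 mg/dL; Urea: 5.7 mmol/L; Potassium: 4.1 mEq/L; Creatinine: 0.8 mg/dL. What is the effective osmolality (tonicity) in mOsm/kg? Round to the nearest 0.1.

Effective osmolality excludes urea (freely permeant across cell membranes):
2·Na + glucose/18
= 2·129 + 569/18
= 258 + 31.61
= 289.61 mOsm/kg

289.6 mOsm/kg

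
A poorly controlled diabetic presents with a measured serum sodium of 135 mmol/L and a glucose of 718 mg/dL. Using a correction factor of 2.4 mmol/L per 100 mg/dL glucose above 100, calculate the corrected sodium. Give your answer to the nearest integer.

Corrected Na = measured Na + 2.4 · (glucose − 100)/100
= 135 + 2.4 · (718 − 100)/100
= 135 + 14.8
= 149.8 mmol/L

150 mmol/L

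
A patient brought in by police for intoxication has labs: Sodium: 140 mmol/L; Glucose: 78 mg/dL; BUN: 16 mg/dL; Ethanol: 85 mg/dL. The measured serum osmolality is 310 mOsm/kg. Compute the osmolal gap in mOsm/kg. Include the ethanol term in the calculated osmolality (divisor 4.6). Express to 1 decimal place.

Calculated osmolality = 2·Na + glucose/18 + BUN/2.8 + ethanol/4.6
= 2·140 + 78/18 + 16/2.8 + 85/4.6
= 280 + 4.33 + 5.71 + 18.48
= 308.52 mOsm/kg ≈ 308.5 mOsm/kg
Osmolar gap = measured − calculated = 310 − 308.5 = 1.5 mOsm/kg

1.5 mOsm/kg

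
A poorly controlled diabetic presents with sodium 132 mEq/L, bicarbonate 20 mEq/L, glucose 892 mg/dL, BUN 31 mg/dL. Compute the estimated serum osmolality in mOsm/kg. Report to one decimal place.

Calculated osmolality = 2·Na + glucose/18 + BUN/2.8
= 2·132 + 892/18 + 31/2.8
= 264 + 49.56 + 11.07
= 324.63 mOsm/kg

324.6 mOsm/kg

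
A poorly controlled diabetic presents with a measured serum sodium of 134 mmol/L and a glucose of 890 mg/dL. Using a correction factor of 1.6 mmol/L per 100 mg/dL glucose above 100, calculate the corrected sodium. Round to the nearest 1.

147 mmol/L

Corrected Na = measured Na + 1.6 · (glucose − 100)/100
= 134 + 1.6 · (890 − 100)/100
= 134 + 12.6
= 146.6 mmol/L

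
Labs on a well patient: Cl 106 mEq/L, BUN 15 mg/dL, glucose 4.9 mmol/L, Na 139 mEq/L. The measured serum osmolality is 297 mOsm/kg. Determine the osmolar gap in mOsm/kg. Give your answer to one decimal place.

Calculated osmolality = 2·Na + glucose + BUN/2.8
= 2·139 + 4.9 + 15/2.8
= 278 + 4.90 + 5.36
= 288.26 mOsm/kg ≈ 288.3 mOsm/kg
Osmolar gap = measured − calculated = 297 − 288.3 = 8.7 mOsm/kg

8.7 mOsm/kg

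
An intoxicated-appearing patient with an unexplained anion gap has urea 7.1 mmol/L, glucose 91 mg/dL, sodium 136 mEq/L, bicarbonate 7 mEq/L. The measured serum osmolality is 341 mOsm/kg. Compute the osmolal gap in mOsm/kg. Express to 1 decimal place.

Calculated osmolality = 2·Na + glucose/18 + urea
= 2·136 + 91/18 + 7.1
= 272 + 5.06 + 7.10
= 284.16 mOsm/kg ≈ 284.2 mOsm/kg
Osmolar gap = measured − calculated = 341 − 284.2 = 56.8 mOsm/kg

56.8 mOsm/kg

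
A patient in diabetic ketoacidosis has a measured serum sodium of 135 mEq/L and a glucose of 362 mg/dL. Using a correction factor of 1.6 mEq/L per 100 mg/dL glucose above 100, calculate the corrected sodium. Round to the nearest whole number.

Corrected Na = measured Na + 1.6 · (glucose − 100)/100
= 135 + 1.6 · (362 − 100)/100
= 135 + 4.2
= 139.2 mEq/L

139 mEq/L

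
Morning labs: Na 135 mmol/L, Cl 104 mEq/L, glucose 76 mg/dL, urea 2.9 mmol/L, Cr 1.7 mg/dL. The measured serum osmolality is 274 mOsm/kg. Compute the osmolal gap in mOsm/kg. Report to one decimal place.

Calculated osmolality = 2·Na + glucose/18 + urea
= 2·135 + 76/18 + 2.9
= 270 + 4.22 + 2.90
= 277.12 mOsm/kg ≈ 277.1 mOsm/kg
Osmolar gap = measured − calculated = 274 − 277.1 = -3.1 mOsm/kg

-3.1 mOsm/kg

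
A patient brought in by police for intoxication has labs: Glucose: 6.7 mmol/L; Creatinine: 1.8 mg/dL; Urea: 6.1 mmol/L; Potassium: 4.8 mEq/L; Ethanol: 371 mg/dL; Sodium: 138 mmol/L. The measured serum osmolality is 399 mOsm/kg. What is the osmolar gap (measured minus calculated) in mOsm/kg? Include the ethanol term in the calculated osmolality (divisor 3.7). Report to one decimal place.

9.9 mOsm/kg

Calculated osmolality = 2·Na + glucose + urea + ethanol/3.7
= 2·138 + 6.7 + 6.1 + 371/3.7
= 276 + 6.70 + 6.10 + 100.27
= 389.07 mOsm/kg ≈ 389.1 mOsm/kg
Osmolar gap = measured − calculated = 399 − 389.1 = 9.9 mOsm/kg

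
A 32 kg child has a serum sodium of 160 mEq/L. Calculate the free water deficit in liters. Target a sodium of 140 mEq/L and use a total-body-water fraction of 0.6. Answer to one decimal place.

TBW = 0.6 · 32 = 19.2 L
Free water deficit = TBW · (Na/140 − 1)
= 19.2 · (160/140 − 1)
= 19.2 · 0.1429
= 2.74 L

2.7 L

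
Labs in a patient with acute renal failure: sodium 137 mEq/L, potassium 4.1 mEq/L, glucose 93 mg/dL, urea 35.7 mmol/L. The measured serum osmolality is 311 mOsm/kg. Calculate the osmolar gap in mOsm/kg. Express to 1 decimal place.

Calculated osmolality = 2·Na + glucose/18 + urea
= 2·137 + 93/18 + 35.7
= 274 + 5.17 + 35.70
= 314.87 mOsm/kg ≈ 314.9 mOsm/kg
Osmolar gap = measured − calculated = 311 − 314.9 = -3.9 mOsm/kg

-3.9 mOsm/kg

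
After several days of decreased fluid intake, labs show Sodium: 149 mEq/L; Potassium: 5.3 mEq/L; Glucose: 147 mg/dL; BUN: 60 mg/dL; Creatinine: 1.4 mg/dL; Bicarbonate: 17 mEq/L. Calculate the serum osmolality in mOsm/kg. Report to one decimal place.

327.6 mOsm/kg

Calculated osmolality = 2·Na + glucose/18 + BUN/2.8
= 2·149 + 147/18 + 60/2.8
= 298 + 8.17 + 21.43
= 327.6 mOsm/kg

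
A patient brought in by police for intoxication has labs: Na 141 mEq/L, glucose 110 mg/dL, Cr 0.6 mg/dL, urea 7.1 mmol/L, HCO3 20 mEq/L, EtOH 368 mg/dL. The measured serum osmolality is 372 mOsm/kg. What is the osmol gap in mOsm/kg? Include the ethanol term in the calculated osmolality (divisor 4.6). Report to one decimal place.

Calculated osmolality = 2·Na + glucose/18 + urea + ethanol/4.6
= 2·141 + 110/18 + 7.1 + 368/4.6
= 282 + 6.11 + 7.10 + 80
= 375.21 mOsm/kg ≈ 375.2 mOsm/kg
Osmolar gap = measured − calculated = 372 − 375.2 = -3.2 mOsm/kg

-3.2 mOsm/kg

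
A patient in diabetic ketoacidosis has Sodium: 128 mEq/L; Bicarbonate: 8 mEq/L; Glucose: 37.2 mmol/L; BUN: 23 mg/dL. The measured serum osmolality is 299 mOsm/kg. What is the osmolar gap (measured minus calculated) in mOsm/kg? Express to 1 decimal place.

-2.4 mOsm/kg

Calculated osmolality = 2·Na + glucose + BUN/2.8
= 2·128 + 37.2 + 23/2.8
= 256 + 37.20 + 8.21
= 301.41 mOsm/kg ≈ 301.4 mOsm/kg
Osmolar gap = measured − calculated = 299 − 301.4 = -2.4 mOsm/kg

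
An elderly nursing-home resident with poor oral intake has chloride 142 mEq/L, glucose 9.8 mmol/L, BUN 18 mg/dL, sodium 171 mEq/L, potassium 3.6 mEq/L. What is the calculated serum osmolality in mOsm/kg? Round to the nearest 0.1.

Calculated osmolality = 2·Na + glucose + BUN/2.8
= 2·171 + 9.8 + 18/2.8
= 342 + 9.80 + 6.43
= 358.23 mOsm/kg

358.2 mOsm/kg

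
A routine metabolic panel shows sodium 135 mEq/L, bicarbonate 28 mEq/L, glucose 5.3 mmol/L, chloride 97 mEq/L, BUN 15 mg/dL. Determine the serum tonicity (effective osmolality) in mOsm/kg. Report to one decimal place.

275.3 mOsm/kg

Effective osmolality excludes urea (freely permeant across cell membranes):
2·Na + glucose
= 2·135 + 5.3
= 270 + 5.3
= 275.3 mOsm/kg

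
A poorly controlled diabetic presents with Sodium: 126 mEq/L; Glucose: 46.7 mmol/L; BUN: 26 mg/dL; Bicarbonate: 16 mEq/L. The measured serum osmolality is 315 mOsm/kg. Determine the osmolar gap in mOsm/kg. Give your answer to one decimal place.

Calculated osmolality = 2·Na + glucose + BUN/2.8
= 2·126 + 46.7 + 26/2.8
= 252 + 46.70 + 9.29
= 307.99 mOsm/kg ≈ 308.0 mOsm/kg
Osmolar gap = measured − calculated = 315 − 308.0 = 7.0 mOsm/kg

7.0 mOsm/kg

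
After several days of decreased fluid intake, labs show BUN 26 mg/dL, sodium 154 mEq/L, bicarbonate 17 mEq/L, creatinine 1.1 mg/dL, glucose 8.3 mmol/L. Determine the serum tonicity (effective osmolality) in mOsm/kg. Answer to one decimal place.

Effective osmolality excludes urea (freely permeant across cell membranes):
2·Na + glucose
= 2·154 + 8.3
= 308 + 8.3
= 316.3 mOsm/kg

316.3 mOsm/kg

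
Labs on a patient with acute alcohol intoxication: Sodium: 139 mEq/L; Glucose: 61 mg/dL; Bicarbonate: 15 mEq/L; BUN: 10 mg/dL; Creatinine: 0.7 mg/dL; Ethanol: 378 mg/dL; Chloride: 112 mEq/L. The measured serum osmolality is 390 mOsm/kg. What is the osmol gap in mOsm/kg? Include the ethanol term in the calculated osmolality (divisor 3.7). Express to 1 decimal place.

2.9 mOsm/kg

Calculated osmolality = 2·Na + glucose/18 + BUN/2.8 + ethanol/3.7
= 2·139 + 61/18 + 10/2.8 + 378/3.7
= 278 + 3.39 + 3.57 + 102.16
= 387.12 mOsm/kg ≈ 387.1 mOsm/kg
Osmolar gap = measured − calculated = 390 − 387.1 = 2.9 mOsm/kg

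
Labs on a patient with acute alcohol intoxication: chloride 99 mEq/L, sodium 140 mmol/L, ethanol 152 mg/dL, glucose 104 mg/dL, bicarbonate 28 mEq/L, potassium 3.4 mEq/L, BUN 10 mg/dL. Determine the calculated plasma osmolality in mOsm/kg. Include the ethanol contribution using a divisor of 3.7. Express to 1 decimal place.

330.4 mOsm/kg

Calculated osmolality = 2·Na + glucose/18 + BUN/2.8 + ethanol/3.7
= 2·140 + 104/18 + 10/2.8 + 152/3.7
= 280 + 5.78 + 3.57 + 41.08
= 330.43 mOsm/kg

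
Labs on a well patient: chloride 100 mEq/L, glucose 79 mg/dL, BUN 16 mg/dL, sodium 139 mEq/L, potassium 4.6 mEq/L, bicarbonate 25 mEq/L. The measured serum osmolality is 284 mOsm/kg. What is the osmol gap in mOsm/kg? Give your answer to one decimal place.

Calculated osmolality = 2·Na + glucose/18 + BUN/2.8
= 2·139 + 79/18 + 16/2.8
= 278 + 4.39 + 5.71
= 288.1 mOsm/kg ≈ 288.1 mOsm/kg
Osmolar gap = measured − calculated = 284 − 288.1 = -4.1 mOsm/kg

-4.1 mOsm/kg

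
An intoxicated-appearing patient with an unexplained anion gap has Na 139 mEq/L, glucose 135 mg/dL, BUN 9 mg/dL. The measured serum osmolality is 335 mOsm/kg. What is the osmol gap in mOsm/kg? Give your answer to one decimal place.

46.3 mOsm/kg

Calculated osmolality = 2·Na + glucose/18 + BUN/2.8
= 2·139 + 135/18 + 9/2.8
= 278 + 7.50 + 3.21
= 288.71 mOsm/kg ≈ 288.7 mOsm/kg
Osmolar gap = measured − calculated = 335 − 288.7 = 46.3 mOsm/kg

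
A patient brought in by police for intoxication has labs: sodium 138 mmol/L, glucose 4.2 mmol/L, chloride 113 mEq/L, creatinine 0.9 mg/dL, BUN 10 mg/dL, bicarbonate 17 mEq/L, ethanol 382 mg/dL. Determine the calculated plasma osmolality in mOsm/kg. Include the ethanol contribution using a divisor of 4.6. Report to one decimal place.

366.8 mOsm/kg

Calculated osmolality = 2·Na + glucose + BUN/2.8 + ethanol/4.6
= 2·138 + 4.2 + 10/2.8 + 382/4.6
= 276 + 4.20 + 3.57 + 83.04
= 366.81 mOsm/kg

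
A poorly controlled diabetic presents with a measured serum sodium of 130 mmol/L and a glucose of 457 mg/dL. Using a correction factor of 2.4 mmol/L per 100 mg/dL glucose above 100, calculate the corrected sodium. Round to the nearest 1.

139 mmol/L

Corrected Na = measured Na + 2.4 · (glucose − 100)/100
= 130 + 2.4 · (457 − 100)/100
= 130 + 8.6
= 138.6 mmol/L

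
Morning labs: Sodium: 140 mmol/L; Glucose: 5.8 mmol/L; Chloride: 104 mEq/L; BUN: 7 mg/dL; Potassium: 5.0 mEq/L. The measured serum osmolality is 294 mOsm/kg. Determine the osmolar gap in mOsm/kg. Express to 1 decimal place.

5.7 mOsm/kg

Calculated osmolality = 2·Na + glucose + BUN/2.8
= 2·140 + 5.8 + 7/2.8
= 280 + 5.80 + 2.50
= 288.3 mOsm/kg ≈ 288.3 mOsm/kg
Osmolar gap = measured − calculated = 294 − 288.3 = 5.7 mOsm/kg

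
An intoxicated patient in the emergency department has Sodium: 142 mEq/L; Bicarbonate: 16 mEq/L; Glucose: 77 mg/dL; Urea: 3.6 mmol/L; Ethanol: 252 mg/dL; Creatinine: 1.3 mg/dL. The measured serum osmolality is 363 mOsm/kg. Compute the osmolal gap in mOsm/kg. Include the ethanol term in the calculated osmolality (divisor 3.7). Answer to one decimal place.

3.0 mOsm/kg

Calculated osmolality = 2·Na + glucose/18 + urea + ethanol/3.7
= 2·142 + 77/18 + 3.6 + 252/3.7
= 284 + 4.28 + 3.60 + 68.11
= 359.99 mOsm/kg ≈ 360.0 mOsm/kg
Osmolar gap = measured − calculated = 363 − 360.0 = 3.0 mOsm/kg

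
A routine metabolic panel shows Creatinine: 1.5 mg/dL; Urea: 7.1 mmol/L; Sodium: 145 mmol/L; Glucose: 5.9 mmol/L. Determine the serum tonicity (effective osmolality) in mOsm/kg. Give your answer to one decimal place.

Effective osmolality excludes urea (freely permeant across cell membranes):
2·Na + glucose
= 2·145 + 5.9
= 290 + 5.9
= 295.9 mOsm/kg

295.9 mOsm/kg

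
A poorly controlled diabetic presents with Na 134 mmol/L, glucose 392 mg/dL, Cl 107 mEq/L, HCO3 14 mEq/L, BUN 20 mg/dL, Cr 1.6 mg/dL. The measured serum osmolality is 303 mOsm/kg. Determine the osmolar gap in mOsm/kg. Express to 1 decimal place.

6.1 mOsm/kg

Calculated osmolality = 2·Na + glucose/18 + BUN/2.8
= 2·134 + 392/18 + 20/2.8
= 268 + 21.78 + 7.14
= 296.92 mOsm/kg ≈ 296.9 mOsm/kg
Osmolar gap = measured − calculated = 303 − 296.9 = 6.1 mOsm/kg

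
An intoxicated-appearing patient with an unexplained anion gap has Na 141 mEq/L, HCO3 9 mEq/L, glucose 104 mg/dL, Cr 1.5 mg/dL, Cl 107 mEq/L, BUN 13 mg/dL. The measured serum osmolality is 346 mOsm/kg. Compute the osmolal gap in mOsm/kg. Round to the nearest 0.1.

53.6 mOsm/kg

Calculated osmolality = 2·Na + glucose/18 + BUN/2.8
= 2·141 + 104/18 + 13/2.8
= 282 + 5.78 + 4.64
= 292.42 mOsm/kg ≈ 292.4 mOsm/kg
Osmolar gap = measured − calculated = 346 − 292.4 = 53.6 mOsm/kg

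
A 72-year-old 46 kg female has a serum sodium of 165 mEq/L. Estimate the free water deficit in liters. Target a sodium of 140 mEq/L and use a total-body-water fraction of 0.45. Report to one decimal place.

TBW = 0.45 · 46 = 20.7 L
Free water deficit = TBW · (Na/140 − 1)
= 20.7 · (165/140 − 1)
= 20.7 · 0.1786
= 3.7 L

3.7 L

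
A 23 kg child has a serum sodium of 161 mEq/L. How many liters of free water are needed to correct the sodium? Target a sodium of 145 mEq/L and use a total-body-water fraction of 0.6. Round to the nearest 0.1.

1.5 L

TBW = 0.6 · 23 = 13.8 L
Free water deficit = TBW · (Na/145 − 1)
= 13.8 · (161/145 − 1)
= 13.8 · 0.1103
= 1.52 L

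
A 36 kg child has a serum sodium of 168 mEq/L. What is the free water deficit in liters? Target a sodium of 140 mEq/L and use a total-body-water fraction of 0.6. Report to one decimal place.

4.3 L

TBW = 0.6 · 36 = 21.6 L
Free water deficit = TBW · (Na/140 − 1)
= 21.6 · (168/140 − 1)
= 21.6 · 0.2
= 4.32 L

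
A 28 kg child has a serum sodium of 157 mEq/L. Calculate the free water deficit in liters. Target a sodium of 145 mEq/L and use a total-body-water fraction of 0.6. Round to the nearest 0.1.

1.4 L

TBW = 0.6 · 28 = 16.8 L
Free water deficit = TBW · (Na/145 − 1)
= 16.8 · (157/145 − 1)
= 16.8 · 0.0828
= 1.39 L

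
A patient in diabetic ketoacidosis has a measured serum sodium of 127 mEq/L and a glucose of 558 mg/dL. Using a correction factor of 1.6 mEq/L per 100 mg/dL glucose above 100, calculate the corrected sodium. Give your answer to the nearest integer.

Corrected Na = measured Na + 1.6 · (glucose − 100)/100
= 127 + 1.6 · (558 − 100)/100
= 127 + 7.3
= 134.3 mEq/L

134 mEq/L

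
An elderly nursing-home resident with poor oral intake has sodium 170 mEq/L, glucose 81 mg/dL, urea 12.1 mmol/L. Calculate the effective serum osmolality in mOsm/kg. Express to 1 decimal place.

344.5 mOsm/kg

Effective osmolality excludes urea (freely permeant across cell membranes):
2·Na + glucose/18
= 2·170 + 81/18
= 340 + 4.5
= 344.5 mOsm/kg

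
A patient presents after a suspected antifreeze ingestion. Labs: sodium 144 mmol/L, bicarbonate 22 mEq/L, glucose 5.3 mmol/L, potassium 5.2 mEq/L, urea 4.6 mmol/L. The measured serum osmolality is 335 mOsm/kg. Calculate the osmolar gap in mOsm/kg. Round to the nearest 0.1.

37.1 mOsm/kg

Calculated osmolality = 2·Na + glucose + urea
= 2·144 + 5.3 + 4.6
= 288 + 5.30 + 4.60
= 297.9 mOsm/kg ≈ 297.9 mOsm/kg
Osmolar gap = measured − calculated = 335 − 297.9 = 37.1 mOsm/kg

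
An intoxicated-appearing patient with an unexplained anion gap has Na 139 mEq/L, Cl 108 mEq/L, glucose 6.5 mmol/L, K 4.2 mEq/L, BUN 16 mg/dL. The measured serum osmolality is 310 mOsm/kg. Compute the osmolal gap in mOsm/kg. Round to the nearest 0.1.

19.8 mOsm/kg

Calculated osmolality = 2·Na + glucose + BUN/2.8
= 2·139 + 6.5 + 16/2.8
= 278 + 6.50 + 5.71
= 290.21 mOsm/kg ≈ 290.2 mOsm/kg
Osmolar gap = measured − calculated = 310 − 290.2 = 19.8 mOsm/kg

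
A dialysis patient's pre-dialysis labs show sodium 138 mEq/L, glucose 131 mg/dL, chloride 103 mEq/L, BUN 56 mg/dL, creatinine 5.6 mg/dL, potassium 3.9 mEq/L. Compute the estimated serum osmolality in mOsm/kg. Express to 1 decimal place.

Calculated osmolality = 2·Na + glucose/18 + BUN/2.8
= 2·138 + 131/18 + 56/2.8
= 276 + 7.28 + 20
= 303.28 mOsm/kg

303.3 mOsm/kg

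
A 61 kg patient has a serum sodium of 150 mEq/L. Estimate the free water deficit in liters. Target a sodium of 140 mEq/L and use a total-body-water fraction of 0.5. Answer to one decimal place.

TBW = 0.5 · 61 = 30.5 L
Free water deficit = TBW · (Na/140 − 1)
= 30.5 · (150/140 − 1)
= 30.5 · 0.0714
= 2.18 L

2.2 L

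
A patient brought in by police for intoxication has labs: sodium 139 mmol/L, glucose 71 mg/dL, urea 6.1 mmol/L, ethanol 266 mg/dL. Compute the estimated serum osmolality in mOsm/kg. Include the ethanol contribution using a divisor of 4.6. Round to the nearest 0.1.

Calculated osmolality = 2·Na + glucose/18 + urea + ethanol/4.6
= 2·139 + 71/18 + 6.1 + 266/4.6
= 278 + 3.94 + 6.10 + 57.83
= 345.87 mOsm/kg

345.9 mOsm/kg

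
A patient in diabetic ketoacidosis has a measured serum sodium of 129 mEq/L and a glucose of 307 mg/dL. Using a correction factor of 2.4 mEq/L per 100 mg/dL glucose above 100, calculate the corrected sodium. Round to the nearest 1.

Corrected Na = measured Na + 2.4 · (glucose − 100)/100
= 129 + 2.4 · (307 − 100)/100
= 129 + 5
= 134 mEq/L

134 mEq/L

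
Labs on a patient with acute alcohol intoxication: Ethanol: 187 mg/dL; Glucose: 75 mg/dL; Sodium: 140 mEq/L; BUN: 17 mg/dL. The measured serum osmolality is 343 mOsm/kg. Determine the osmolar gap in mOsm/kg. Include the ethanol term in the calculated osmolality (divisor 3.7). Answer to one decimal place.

Calculated osmolality = 2·Na + glucose/18 + BUN/2.8 + ethanol/3.7
= 2·140 + 75/18 + 17/2.8 + 187/3.7
= 280 + 4.17 + 6.07 + 50.54
= 340.78 mOsm/kg ≈ 340.8 mOsm/kg
Osmolar gap = measured − calculated = 343 − 340.8 = 2.2 mOsm/kg

2.2 mOsm/kg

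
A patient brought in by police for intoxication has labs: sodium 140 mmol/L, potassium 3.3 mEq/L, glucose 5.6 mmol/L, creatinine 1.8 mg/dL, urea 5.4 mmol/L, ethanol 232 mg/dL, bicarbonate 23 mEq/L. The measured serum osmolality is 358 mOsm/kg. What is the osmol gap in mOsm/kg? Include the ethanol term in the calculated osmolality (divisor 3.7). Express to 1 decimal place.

4.3 mOsm/kg

Calculated osmolality = 2·Na + glucose + urea + ethanol/3.7
= 2·140 + 5.6 + 5.4 + 232/3.7
= 280 + 5.60 + 5.40 + 62.70
= 353.7 mOsm/kg ≈ 353.7 mOsm/kg
Osmolar gap = measured − calculated = 358 − 353.7 = 4.3 mOsm/kg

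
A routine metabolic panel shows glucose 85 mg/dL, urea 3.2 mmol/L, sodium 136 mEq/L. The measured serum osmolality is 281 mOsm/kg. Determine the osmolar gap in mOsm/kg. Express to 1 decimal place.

Calculated osmolality = 2·Na + glucose/18 + urea
= 2·136 + 85/18 + 3.2
= 272 + 4.72 + 3.20
= 279.92 mOsm/kg ≈ 279.9 mOsm/kg
Osmolar gap = measured − calculated = 281 − 279.9 = 1.1 mOsm/kg

1.1 mOsm/kg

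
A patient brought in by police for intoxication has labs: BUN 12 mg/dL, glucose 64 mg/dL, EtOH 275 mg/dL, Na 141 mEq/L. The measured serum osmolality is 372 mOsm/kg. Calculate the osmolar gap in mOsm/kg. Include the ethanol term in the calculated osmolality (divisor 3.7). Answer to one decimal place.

7.8 mOsm/kg

Calculated osmolality = 2·Na + glucose/18 + BUN/2.8 + ethanol/3.7
= 2·141 + 64/18 + 12/2.8 + 275/3.7
= 282 + 3.56 + 4.29 + 74.32
= 364.17 mOsm/kg ≈ 364.2 mOsm/kg
Osmolar gap = measured − calculated = 372 − 364.2 = 7.8 mOsm/kg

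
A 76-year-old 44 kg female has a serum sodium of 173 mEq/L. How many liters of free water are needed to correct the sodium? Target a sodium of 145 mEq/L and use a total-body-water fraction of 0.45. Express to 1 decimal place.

TBW = 0.45 · 44 = 19.8 L
Free water deficit = TBW · (Na/145 − 1)
= 19.8 · (173/145 − 1)
= 19.8 · 0.1931
= 3.82 L

3.8 L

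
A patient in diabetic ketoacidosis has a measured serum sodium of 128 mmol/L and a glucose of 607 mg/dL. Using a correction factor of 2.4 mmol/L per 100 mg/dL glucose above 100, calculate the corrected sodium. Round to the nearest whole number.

Corrected Na = measured Na + 2.4 · (glucose − 100)/100
= 128 + 2.4 · (607 − 100)/100
= 128 + 12.2
= 140.2 mmol/L

140 mmol/L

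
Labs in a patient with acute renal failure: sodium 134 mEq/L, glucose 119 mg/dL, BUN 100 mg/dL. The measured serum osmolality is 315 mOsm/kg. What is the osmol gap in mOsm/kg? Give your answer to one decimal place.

4.7 mOsm/kg

Calculated osmolality = 2·Na + glucose/18 + BUN/2.8
= 2·134 + 119/18 + 100/2.8
= 268 + 6.61 + 35.71
= 310.32 mOsm/kg ≈ 310.3 mOsm/kg
Osmolar gap = measured − calculated = 315 − 310.3 = 4.7 mOsm/kg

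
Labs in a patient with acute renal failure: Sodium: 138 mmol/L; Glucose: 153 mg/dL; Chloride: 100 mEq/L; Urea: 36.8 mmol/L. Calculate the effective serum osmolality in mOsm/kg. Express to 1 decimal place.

284.5 mOsm/kg

Effective osmolality excludes urea (freely permeant across cell membranes):
2·Na + glucose/18
= 2·138 + 153/18
= 276 + 8.5
= 284.5 mOsm/kg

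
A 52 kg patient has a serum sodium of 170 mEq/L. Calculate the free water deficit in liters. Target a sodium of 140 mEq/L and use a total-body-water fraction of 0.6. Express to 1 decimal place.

TBW = 0.6 · 52 = 31.2 L
Free water deficit = TBW · (Na/140 − 1)
= 31.2 · (170/140 − 1)
= 31.2 · 0.2143
= 6.69 L

6.7 L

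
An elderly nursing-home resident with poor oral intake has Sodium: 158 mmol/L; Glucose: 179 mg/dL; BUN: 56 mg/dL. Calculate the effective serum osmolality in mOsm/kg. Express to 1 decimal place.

Effective osmolality excludes urea (freely permeant across cell membranes):
2·Na + glucose/18
= 2·158 + 179/18
= 316 + 9.94
= 325.94 mOsm/kg

325.9 mOsm/kg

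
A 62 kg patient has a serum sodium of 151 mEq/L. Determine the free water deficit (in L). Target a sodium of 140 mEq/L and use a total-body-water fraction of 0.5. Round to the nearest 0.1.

TBW = 0.5 · 62 = 31 L
Free water deficit = TBW · (Na/140 − 1)
= 31 · (151/140 − 1)
= 31 · 0.0786
= 2.44 L

2.4 L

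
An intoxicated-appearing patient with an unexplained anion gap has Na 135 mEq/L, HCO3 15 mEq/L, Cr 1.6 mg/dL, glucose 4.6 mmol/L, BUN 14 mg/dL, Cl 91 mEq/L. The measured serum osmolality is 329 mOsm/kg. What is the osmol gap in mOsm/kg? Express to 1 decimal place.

Calculated osmolality = 2·Na + glucose + BUN/2.8
= 2·135 + 4.6 + 14/2.8
= 270 + 4.60 + 5
= 279.6 mOsm/kg ≈ 279.6 mOsm/kg
Osmolar gap = measured − calculated = 329 − 279.6 = 49.4 mOsm/kg

49.4 mOsm/kg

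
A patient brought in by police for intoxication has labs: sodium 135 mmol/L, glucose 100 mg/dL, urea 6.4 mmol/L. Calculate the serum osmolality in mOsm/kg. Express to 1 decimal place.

282.0 mOsm/kg

Calculated osmolality = 2·Na + glucose/18 + urea
= 2·135 + 100/18 + 6.4
= 270 + 5.56 + 6.40
= 281.96 mOsm/kg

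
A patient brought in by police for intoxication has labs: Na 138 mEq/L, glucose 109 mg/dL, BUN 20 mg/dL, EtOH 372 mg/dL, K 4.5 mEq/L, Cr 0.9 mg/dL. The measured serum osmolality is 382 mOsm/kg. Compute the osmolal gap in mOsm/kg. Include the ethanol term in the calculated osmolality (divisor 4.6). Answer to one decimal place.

Calculated osmolality = 2·Na + glucose/18 + BUN/2.8 + ethanol/4.6
= 2·138 + 109/18 + 20/2.8 + 372/4.6
= 276 + 6.06 + 7.14 + 80.87
= 370.07 mOsm/kg ≈ 370.1 mOsm/kg
Osmolar gap = measured − calculated = 382 − 370.1 = 11.9 mOsm/kg

11.9 mOsm/kg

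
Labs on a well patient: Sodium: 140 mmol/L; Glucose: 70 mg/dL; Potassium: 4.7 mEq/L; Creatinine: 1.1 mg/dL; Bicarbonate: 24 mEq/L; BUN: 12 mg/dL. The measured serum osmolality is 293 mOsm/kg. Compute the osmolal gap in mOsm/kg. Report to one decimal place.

4.8 mOsm/kg

Calculated osmolality = 2·Na + glucose/18 + BUN/2.8
= 2·140 + 70/18 + 12/2.8
= 280 + 3.89 + 4.29
= 288.18 mOsm/kg ≈ 288.2 mOsm/kg
Osmolar gap = measured − calculated = 293 − 288.2 = 4.8 mOsm/kg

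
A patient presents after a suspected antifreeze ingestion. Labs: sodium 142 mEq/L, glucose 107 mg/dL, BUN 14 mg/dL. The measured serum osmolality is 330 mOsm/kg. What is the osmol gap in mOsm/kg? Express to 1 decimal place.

Calculated osmolality = 2·Na + glucose/18 + BUN/2.8
= 2·142 + 107/18 + 14/2.8
= 284 + 5.94 + 5
= 294.94 mOsm/kg ≈ 294.9 mOsm/kg
Osmolar gap = measured − calculated = 330 − 294.9 = 35.1 mOsm/kg

35.1 mOsm/kg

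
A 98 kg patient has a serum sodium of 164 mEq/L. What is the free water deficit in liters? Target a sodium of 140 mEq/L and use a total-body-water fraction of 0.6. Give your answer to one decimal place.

TBW = 0.6 · 98 = 58.8 L
Free water deficit = TBW · (Na/140 − 1)
= 58.8 · (164/140 − 1)
= 58.8 · 0.1714
= 10.08 L

10.1 L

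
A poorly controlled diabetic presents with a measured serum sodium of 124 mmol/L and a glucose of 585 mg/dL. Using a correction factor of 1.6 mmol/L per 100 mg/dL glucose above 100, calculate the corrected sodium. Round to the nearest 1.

132 mmol/L

Corrected Na = measured Na + 1.6 · (glucose − 100)/100
= 124 + 1.6 · (585 − 100)/100
= 124 + 7.8
= 131.8 mmol/L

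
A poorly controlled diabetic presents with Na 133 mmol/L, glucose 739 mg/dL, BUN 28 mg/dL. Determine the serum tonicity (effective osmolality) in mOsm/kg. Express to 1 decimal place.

Effective osmolality excludes urea (freely permeant across cell membranes):
2·Na + glucose/18
= 2·133 + 739/18
= 266 + 41.06
= 307.06 mOsm/kg

307.1 mOsm/kg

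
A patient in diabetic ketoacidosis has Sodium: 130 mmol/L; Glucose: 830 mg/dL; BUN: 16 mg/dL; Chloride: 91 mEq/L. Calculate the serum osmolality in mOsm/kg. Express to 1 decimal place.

311.8 mOsm/kg

Calculated osmolality = 2·Na + glucose/18 + BUN/2.8
= 2·130 + 830/18 + 16/2.8
= 260 + 46.11 + 5.71
= 311.82 mOsm/kg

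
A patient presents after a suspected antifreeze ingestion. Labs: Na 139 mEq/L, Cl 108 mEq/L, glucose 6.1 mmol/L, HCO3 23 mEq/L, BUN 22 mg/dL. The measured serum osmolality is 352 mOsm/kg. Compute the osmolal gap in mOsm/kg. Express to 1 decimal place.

Calculated osmolality = 2·Na + glucose + BUN/2.8
= 2·139 + 6.1 + 22/2.8
= 278 + 6.10 + 7.86
= 291.96 mOsm/kg ≈ 292.0 mOsm/kg
Osmolar gap = measured − calculated = 352 − 292.0 = 60.0 mOsm/kg

60.0 mOsm/kg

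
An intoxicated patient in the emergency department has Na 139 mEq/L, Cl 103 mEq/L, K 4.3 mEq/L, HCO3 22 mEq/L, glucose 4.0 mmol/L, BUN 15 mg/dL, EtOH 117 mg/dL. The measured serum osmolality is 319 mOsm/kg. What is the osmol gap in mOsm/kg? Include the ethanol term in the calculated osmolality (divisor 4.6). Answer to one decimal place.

Calculated osmolality = 2·Na + glucose + BUN/2.8 + ethanol/4.6
= 2·139 + 4 + 15/2.8 + 117/4.6
= 278 + 4 + 5.36 + 25.43
= 312.79 mOsm/kg ≈ 312.8 mOsm/kg
Osmolar gap = measured − calculated = 319 − 312.8 = 6.2 mOsm/kg

6.2 mOsm/kg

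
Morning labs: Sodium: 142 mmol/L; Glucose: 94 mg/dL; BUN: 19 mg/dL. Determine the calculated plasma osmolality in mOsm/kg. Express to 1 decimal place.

296.0 mOsm/kg

Calculated osmolality = 2·Na + glucose/18 + BUN/2.8
= 2·142 + 94/18 + 19/2.8
= 284 + 5.22 + 6.79
= 296.01 mOsm/kg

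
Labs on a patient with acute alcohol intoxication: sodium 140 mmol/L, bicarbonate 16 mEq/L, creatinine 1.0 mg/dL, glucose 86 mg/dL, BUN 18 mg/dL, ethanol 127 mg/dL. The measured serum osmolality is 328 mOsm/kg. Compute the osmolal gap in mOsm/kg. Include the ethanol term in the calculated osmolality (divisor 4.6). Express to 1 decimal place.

Calculated osmolality = 2·Na + glucose/18 + BUN/2.8 + ethanol/4.6
= 2·140 + 86/18 + 18/2.8 + 127/4.6
= 280 + 4.78 + 6.43 + 27.61
= 318.82 mOsm/kg ≈ 318.8 mOsm/kg
Osmolar gap = measured − calculated = 328 − 318.8 = 9.2 mOsm/kg

9.2 mOsm/kg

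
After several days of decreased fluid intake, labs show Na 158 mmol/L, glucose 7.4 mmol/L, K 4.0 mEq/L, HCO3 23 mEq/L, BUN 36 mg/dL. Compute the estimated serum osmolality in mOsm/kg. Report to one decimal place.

336.3 mOsm/kg

Calculated osmolality = 2·Na + glucose + BUN/2.8
= 2·158 + 7.4 + 36/2.8
= 316 + 7.40 + 12.86
= 336.26 mOsm/kg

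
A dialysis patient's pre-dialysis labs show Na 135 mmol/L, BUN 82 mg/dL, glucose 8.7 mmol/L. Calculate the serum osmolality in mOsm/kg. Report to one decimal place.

308.0 mOsm/kg

Calculated osmolality = 2·Na + glucose + BUN/2.8
= 2·135 + 8.7 + 82/2.8
= 270 + 8.70 + 29.29
= 307.99 mOsm/kg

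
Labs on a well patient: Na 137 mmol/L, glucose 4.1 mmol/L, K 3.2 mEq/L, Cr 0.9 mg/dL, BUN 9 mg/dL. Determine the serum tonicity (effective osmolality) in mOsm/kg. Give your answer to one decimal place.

Effective osmolality excludes urea (freely permeant across cell membranes):
2·Na + glucose
= 2·137 + 4.1
= 274 + 4.1
= 278.1 mOsm/kg

278.1 mOsm/kg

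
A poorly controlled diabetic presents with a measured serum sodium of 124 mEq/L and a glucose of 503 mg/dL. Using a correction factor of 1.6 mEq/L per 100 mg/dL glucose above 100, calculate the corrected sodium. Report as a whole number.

130 mEq/L

Corrected Na = measured Na + 1.6 · (glucose − 100)/100
= 124 + 1.6 · (503 − 100)/100
= 124 + 6.4
= 130.4 mEq/L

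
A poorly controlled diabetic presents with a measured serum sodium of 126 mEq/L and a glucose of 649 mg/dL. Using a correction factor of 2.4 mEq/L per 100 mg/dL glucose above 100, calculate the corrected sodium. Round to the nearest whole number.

Corrected Na = measured Na + 2.4 · (glucose − 100)/100
= 126 + 2.4 · (649 − 100)/100
= 126 + 13.2
= 139.2 mEq/L

139 mEq/L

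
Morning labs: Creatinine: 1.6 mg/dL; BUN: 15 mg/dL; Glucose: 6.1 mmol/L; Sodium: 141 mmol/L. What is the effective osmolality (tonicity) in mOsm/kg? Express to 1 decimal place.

Effective osmolality excludes urea (freely permeant across cell membranes):
2·Na + glucose
= 2·141 + 6.1
= 282 + 6.1
= 288.1 mOsm/kg

288.1 mOsm/kg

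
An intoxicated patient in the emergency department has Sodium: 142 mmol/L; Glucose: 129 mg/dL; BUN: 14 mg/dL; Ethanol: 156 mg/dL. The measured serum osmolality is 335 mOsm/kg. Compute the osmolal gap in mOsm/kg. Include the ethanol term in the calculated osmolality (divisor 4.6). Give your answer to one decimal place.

Calculated osmolality = 2·Na + glucose/18 + BUN/2.8 + ethanol/4.6
= 2·142 + 129/18 + 14/2.8 + 156/4.6
= 284 + 7.17 + 5 + 33.91
= 330.08 mOsm/kg ≈ 330.1 mOsm/kg
Osmolar gap = measured − calculated = 335 − 330.1 = 4.9 mOsm/kg

4.9 mOsm/kg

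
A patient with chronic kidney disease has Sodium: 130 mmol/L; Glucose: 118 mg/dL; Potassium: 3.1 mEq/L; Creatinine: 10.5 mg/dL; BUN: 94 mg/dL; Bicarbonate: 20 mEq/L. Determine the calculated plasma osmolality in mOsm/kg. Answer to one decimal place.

Calculated osmolality = 2·Na + glucose/18 + BUN/2.8
= 2·130 + 118/18 + 94/2.8
= 260 + 6.56 + 33.57
= 300.13 mOsm/kg

300.1 mOsm/kg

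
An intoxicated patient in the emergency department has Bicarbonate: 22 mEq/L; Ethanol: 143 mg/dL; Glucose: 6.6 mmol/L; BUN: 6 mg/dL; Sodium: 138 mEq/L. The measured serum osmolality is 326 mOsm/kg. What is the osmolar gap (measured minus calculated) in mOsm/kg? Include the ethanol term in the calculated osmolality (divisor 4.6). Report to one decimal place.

10.2 mOsm/kg

Calculated osmolality = 2·Na + glucose + BUN/2.8 + ethanol/4.6
= 2·138 + 6.6 + 6/2.8 + 143/4.6
= 276 + 6.60 + 2.14 + 31.09
= 315.83 mOsm/kg ≈ 315.8 mOsm/kg
Osmolar gap = measured − calculated = 326 − 315.8 = 10.2 mOsm/kg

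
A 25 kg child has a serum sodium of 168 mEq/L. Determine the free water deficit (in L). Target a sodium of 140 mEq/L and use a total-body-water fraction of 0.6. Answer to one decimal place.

TBW = 0.6 · 25 = 15 L
Free water deficit = TBW · (Na/140 − 1)
= 15 · (168/140 − 1)
= 15 · 0.2
= 3 L

3.0 L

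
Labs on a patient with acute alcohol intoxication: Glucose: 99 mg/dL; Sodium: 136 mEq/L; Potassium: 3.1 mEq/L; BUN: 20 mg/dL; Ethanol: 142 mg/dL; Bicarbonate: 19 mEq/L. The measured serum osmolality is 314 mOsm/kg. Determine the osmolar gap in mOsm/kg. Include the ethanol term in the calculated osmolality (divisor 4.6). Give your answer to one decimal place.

Calculated osmolality = 2·Na + glucose/18 + BUN/2.8 + ethanol/4.6
= 2·136 + 99/18 + 20/2.8 + 142/4.6
= 272 + 5.50 + 7.14 + 30.87
= 315.51 mOsm/kg ≈ 315.5 mOsm/kg
Osmolar gap = measured − calculated = 314 − 315.5 = -1.5 mOsm/kg

-1.5 mOsm/kg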